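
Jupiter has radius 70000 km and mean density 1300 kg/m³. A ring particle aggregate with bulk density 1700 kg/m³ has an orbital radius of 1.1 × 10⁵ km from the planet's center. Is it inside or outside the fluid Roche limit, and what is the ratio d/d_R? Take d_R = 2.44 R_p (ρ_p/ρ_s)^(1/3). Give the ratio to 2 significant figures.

inside; d/d_R ≈ 0.70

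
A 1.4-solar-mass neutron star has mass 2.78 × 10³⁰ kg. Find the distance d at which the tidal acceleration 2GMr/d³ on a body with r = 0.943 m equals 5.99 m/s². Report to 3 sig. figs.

2GMr/d³ = a_tidal  ⇒  d = (2GMr / a_tidal)^(1/3)
d = (2 × 6.674×10⁻¹¹ × (2.78 × 10³⁰) × (0.943) / (5.99))^(1/3)
  = 3.88 × 10⁶ m

3.88 × 10⁶ m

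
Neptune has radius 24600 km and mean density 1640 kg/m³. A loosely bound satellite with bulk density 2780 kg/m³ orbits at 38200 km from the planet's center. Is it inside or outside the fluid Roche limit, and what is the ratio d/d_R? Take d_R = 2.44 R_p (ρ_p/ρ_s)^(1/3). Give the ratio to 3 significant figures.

inside; d/d_R ≈ 0.759

d_R = 2.44 × (24600 km) × (1640/2780)^(1/3) = 50340 km
d/d_R = (38200) / (50340) = 0.759
Since d/d_R < 1, the body is inside the Roche limit.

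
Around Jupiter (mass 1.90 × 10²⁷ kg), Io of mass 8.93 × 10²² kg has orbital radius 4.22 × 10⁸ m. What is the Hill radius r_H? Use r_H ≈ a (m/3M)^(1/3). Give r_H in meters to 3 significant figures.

r_H ≈ a (m/3M)^(1/3)
    = (4.22 × 10⁸) × (8.93 × 10²² / (3 × 1.90 × 10²⁷))^(1/3)
    = 1.06 × 10⁷ m

1.06 × 10⁷ m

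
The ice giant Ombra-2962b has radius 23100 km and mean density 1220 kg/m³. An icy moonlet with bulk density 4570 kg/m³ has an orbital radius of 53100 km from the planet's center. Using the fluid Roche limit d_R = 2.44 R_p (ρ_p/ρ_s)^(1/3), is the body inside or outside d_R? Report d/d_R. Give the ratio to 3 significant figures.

outside; d/d_R ≈ 1.46

d_R = 2.44 × (23100 km) × (1220/4570)^(1/3) = 36290 km
d/d_R = (53100) / (36290) = 1.46
Since d/d_R > 1, the body is outside the Roche limit.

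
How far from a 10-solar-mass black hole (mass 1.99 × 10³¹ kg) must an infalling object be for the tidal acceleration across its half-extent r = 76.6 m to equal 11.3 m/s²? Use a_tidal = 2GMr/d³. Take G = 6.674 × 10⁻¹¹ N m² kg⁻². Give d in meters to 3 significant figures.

2.62 × 10⁷ m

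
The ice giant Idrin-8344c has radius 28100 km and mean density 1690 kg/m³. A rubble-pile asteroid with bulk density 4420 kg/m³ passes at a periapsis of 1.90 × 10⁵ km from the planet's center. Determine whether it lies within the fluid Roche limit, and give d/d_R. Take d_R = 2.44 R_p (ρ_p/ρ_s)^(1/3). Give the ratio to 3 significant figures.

d_R = 2.44 × (28100 km) × (1690/4420)^(1/3) = 49760 km
d/d_R = (1.90 × 10⁵) / (49760) = 3.82
Since d/d_R > 1, the body is outside the Roche limit.

outside; d/d_R ≈ 3.82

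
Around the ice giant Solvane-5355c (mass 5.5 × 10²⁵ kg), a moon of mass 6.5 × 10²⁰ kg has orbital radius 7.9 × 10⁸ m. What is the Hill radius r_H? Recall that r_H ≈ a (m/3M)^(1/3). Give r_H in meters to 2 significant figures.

r_H ≈ a (m/3M)^(1/3)
    = (7.9 × 10⁸) × (6.5 × 10²⁰ / (3 × 5.5 × 10²⁵))^(1/3)
    = 1.2 × 10⁷ m

1.2 × 10⁷ m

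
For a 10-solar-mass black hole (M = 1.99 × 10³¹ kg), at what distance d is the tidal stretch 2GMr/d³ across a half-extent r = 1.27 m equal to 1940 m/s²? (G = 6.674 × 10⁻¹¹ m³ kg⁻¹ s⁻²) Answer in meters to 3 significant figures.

1.20 × 10⁶ m

2GMr/d³ = a_tidal  ⇒  d = (2GMr / a_tidal)^(1/3)
d = (2 × 6.674×10⁻¹¹ × (1.99 × 10³¹) × (1.27) / (1940))^(1/3)
  = 1.20 × 10⁶ m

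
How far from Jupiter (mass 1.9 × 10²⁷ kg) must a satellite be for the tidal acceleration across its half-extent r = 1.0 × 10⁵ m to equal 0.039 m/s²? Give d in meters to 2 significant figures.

8.7 × 10⁷ m

2GMr/d³ = a_tidal  ⇒  d = (2GMr / a_tidal)^(1/3)
d = (2 × 6.674×10⁻¹¹ × (1.9 × 10²⁷) × (1.0 × 10⁵) / (0.039))^(1/3)
  = 8.7 × 10⁷ m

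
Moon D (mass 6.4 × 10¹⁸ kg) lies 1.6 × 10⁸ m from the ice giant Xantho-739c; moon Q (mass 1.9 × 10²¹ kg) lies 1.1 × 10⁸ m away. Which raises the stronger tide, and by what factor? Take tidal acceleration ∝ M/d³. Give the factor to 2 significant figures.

Tidal acceleration ∝ M/d³, so compare M/d³ for each.
Moon D: (6.4 × 10¹⁸) / (1.6 × 10⁸)³ = 1.562 × 10⁻⁶
Moon Q: (1.9 × 10²¹) / (1.1 × 10⁸)³ = 1.427 × 10⁻³
Ratio (larger/smaller) = 910

Moon Q, by a factor of ≈ 910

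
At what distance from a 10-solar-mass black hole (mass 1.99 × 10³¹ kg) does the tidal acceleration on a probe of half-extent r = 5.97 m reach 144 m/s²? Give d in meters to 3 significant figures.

2GMr/d³ = a_tidal  ⇒  d = (2GMr / a_tidal)^(1/3)
d = (2 × 6.674×10⁻¹¹ × (1.99 × 10³¹) × (5.97) / (144))^(1/3)
  = 4.79 × 10⁶ m

4.79 × 10⁶ m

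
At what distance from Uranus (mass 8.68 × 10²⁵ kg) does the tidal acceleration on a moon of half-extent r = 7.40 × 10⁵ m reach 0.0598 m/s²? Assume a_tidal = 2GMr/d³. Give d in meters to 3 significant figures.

5.23 × 10⁷ m

2GMr/d³ = a_tidal  ⇒  d = (2GMr / a_tidal)^(1/3)
d = (2 × 6.674×10⁻¹¹ × (8.68 × 10²⁵) × (7.40 × 10⁵) / (0.0598))^(1/3)
  = 5.23 × 10⁷ m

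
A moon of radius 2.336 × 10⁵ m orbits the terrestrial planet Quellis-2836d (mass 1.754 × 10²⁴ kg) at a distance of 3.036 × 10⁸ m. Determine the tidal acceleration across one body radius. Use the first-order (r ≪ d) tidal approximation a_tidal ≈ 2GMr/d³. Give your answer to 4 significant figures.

Δg = 2GMr/d³
   = 2 × (6.674 × 10⁻¹¹) × (1.754 × 10²⁴) × (2.336 × 10⁵) / (3.036 × 10⁸)³
   = 1.954 × 10⁻⁶ m/s²

1.954 × 10⁻⁶ m/s²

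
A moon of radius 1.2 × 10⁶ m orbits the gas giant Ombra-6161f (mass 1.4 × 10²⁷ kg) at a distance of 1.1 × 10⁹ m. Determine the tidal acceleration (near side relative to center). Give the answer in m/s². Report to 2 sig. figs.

1.7 × 10⁻⁴ m/s²

Δg = 2GMr/d³
   = 2 × (6.674 × 10⁻¹¹) × (1.4 × 10²⁷) × (1.2 × 10⁶) / (1.1 × 10⁹)³
   = 1.7 × 10⁻⁴ m/s²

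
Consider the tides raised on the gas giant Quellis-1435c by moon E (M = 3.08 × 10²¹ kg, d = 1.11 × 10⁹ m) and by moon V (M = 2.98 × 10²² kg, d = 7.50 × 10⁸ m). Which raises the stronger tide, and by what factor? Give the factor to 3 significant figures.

Compare M/d³ for the two perturbers:
Moon E: (3.08 × 10²¹) / (1.11 × 10⁹)³ = 2.252 × 10⁻⁶
Moon V: (2.98 × 10²²) / (7.50 × 10⁸)³ = 7.064 × 10⁻⁵
Ratio (larger/smaller) = 31.4

Moon V, by a factor of ≈ 31.4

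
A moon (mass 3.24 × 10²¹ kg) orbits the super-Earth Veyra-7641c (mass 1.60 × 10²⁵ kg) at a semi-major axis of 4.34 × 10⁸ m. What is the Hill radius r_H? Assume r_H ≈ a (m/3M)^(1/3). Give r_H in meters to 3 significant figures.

r_H ≈ a (m/3M)^(1/3)
    = (4.34 × 10⁸) × (3.24 × 10²¹ / (3 × 1.60 × 10²⁵))^(1/3)
    = 1.77 × 10⁷ m

1.77 × 10⁷ m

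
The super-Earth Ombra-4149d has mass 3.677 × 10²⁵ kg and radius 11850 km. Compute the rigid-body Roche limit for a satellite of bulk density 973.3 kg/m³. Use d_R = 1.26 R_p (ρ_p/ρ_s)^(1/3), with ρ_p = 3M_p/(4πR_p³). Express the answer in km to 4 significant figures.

ρ_p = 3M_p/(4πR_p³) = 3 × (3.677 × 10²⁵) / (4π × (1.185 × 10⁷ m)³) = 5275 kg/m³
d_R = 1.26 × 11850 km × (5275/973.3)^(1/3)
    = 26230 km

26230 km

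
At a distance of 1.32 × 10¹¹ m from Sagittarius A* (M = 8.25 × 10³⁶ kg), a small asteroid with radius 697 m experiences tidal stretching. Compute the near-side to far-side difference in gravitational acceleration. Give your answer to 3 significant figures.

The field gradient is 2GM/d³; across the full diameter 2r the difference is 4GMr/d³.
a_tidal = 4GMr/d³
        = 4 × (6.674 × 10⁻¹¹) × (8.25 × 10³⁶) × (697) / (1.32 × 10¹¹)³
        = 6.67 × 10⁻⁴ m/s²

6.67 × 10⁻⁴ m/s²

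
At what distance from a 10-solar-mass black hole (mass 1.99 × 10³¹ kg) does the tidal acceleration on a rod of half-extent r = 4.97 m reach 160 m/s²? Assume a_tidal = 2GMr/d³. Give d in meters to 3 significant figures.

4.35 × 10⁶ m

2GMr/d³ = a_tidal  ⇒  d = (2GMr / a_tidal)^(1/3)
d = (2 × 6.674×10⁻¹¹ × (1.99 × 10³¹) × (4.97) / (160))^(1/3)
  = 4.35 × 10⁶ m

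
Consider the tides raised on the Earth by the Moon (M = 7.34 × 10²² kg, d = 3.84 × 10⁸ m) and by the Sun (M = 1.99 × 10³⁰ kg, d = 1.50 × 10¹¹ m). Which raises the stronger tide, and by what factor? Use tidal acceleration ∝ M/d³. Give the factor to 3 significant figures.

Tidal acceleration ∝ M/d³, so compare M/d³ for each.
The Moon: (7.34 × 10²²) / (3.84 × 10⁸)³ = 1.296 × 10⁻³
The Sun: (1.99 × 10³⁰) / (1.50 × 10¹¹)³ = 5.896 × 10⁻⁴
Ratio (larger/smaller) = 2.20

The Moon, by a factor of ≈ 2.20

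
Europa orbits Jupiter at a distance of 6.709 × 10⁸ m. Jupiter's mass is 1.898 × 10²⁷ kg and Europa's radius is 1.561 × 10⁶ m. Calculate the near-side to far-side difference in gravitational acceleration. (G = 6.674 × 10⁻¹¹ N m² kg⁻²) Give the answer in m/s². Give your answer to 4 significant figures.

Δg = 4GMr/d³
   = 4 × (6.674 × 10⁻¹¹) × (1.898 × 10²⁷) × (1.561 × 10⁶) / (6.709 × 10⁸)³
   = 2.619 × 10⁻³ m/s²

2.619 × 10⁻³ m/s²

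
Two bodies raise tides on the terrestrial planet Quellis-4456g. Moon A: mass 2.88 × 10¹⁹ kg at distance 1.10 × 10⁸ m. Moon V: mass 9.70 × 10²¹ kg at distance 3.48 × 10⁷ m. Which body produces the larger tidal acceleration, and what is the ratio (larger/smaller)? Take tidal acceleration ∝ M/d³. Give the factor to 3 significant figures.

Tidal acceleration ∝ M/d³, so compare M/d³ for each.
Moon A: (2.88 × 10¹⁹) / (1.10 × 10⁸)³ = 2.164 × 10⁻⁵
Moon V: (9.70 × 10²¹) / (3.48 × 10⁷)³ = 2.302 × 10⁻¹
Ratio (larger/smaller) = 10600

Moon V, by a factor of ≈ 10600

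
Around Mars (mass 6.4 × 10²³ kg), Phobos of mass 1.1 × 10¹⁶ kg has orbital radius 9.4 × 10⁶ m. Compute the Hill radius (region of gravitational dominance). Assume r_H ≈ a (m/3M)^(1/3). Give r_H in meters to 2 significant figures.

1.7 × 10⁴ m

r_H ≈ a (m/3M)^(1/3)
    = (9.4 × 10⁶) × (1.1 × 10¹⁶ / (3 × 6.4 × 10²³))^(1/3)
    = 1.7 × 10⁴ m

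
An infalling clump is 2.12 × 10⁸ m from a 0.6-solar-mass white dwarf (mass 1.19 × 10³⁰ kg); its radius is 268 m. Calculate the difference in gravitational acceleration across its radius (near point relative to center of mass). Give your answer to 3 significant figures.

4.47 × 10⁻³ m/s²

Δa = 2GMr/d³
   = 2 × (6.674 × 10⁻¹¹) × (1.19 × 10³⁰) × (268) / (2.12 × 10⁸)³
   = 4.47 × 10⁻³ m/s²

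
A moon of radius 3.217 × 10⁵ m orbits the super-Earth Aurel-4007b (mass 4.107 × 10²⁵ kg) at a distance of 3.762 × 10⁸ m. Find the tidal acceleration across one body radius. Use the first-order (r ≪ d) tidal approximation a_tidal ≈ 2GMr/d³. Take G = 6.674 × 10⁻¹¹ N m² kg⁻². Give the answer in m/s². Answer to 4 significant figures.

Since r ≪ d, expand the inverse-square field across one radius to get the leading 2GMr/d³ term.
Δg = 2GMr/d³
   = 2 × (6.674 × 10⁻¹¹) × (4.107 × 10²⁵) × (3.217 × 10⁵) / (3.762 × 10⁸)³
   = 3.312 × 10⁻⁵ m/s²

3.312 × 10⁻⁵ m/s²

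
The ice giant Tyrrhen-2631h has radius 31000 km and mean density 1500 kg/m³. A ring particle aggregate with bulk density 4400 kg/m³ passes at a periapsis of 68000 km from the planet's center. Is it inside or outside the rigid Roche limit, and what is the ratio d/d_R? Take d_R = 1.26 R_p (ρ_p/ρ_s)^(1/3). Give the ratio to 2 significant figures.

d_R = 1.26 × (31000 km) × (1500/4400)^(1/3) = 27290 km
d/d_R = (68000) / (27290) = 2.5
Since d/d_R > 1, the body is outside the Roche limit.

outside; d/d_R ≈ 2.5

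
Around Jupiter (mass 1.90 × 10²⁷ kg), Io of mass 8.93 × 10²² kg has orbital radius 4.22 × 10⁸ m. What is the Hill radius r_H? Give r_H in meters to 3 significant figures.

r_H ≈ a (m/3M)^(1/3)
    = (4.22 × 10⁸) × (8.93 × 10²² / (3 × 1.90 × 10²⁷))^(1/3)
    = 1.06 × 10⁷ m

1.06 × 10⁷ m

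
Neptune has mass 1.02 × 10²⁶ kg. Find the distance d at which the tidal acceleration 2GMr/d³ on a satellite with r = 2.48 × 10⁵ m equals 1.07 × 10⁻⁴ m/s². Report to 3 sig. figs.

3.16 × 10⁸ m

2GMr/d³ = a_tidal  ⇒  d = (2GMr / a_tidal)^(1/3)
d = (2 × 6.674×10⁻¹¹ × (1.02 × 10²⁶) × (2.48 × 10⁵) / (1.07 × 10⁻⁴))^(1/3)
  = 3.16 × 10⁸ m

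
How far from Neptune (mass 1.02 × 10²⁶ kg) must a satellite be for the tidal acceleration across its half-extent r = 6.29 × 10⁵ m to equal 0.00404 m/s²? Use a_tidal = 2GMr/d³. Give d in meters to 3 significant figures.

1.28 × 10⁸ m

2GMr/d³ = a_tidal  ⇒  d = (2GMr / a_tidal)^(1/3)
d = (2 × 6.674×10⁻¹¹ × (1.02 × 10²⁶) × (6.29 × 10⁵) / (0.00404))^(1/3)
  = 1.28 × 10⁸ m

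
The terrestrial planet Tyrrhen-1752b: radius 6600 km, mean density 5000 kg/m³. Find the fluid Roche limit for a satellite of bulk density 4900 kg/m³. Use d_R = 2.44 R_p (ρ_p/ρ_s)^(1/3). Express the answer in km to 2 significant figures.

d_R = 2.44 × 6600 km × (5000/4900)^(1/3)
    = 16000 km

16000 km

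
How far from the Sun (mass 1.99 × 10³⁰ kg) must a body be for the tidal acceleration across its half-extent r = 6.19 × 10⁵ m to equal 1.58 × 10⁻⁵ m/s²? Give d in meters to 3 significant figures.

2GMr/d³ = a_tidal  ⇒  d = (2GMr / a_tidal)^(1/3)
d = (2 × 6.674×10⁻¹¹ × (1.99 × 10³⁰) × (6.19 × 10⁵) / (1.58 × 10⁻⁵))^(1/3)
  = 2.18 × 10¹⁰ m

2.18 × 10¹⁰ m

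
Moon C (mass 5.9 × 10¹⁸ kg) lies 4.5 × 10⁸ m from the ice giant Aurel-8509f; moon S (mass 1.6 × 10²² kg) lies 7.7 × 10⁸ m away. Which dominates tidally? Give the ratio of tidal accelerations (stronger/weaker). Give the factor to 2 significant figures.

Moon S, by a factor of ≈ 540

Tidal stretch scales as M/d³; compute that for each body.
Moon C: (5.9 × 10¹⁸) / (4.5 × 10⁸)³ = 6.475 × 10⁻⁸
Moon S: (1.6 × 10²²) / (7.7 × 10⁸)³ = 3.505 × 10⁻⁵
Ratio (larger/smaller) = 540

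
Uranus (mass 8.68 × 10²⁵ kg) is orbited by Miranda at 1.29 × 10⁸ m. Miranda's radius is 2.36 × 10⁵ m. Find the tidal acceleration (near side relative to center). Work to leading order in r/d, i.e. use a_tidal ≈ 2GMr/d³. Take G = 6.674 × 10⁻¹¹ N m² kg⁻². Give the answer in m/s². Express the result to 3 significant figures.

Δg = 2GMr/d³
   = 2 × (6.674 × 10⁻¹¹) × (8.68 × 10²⁵) × (2.36 × 10⁵) / (1.29 × 10⁸)³
   = 1.27 × 10⁻³ m/s²

1.27 × 10⁻³ m/s²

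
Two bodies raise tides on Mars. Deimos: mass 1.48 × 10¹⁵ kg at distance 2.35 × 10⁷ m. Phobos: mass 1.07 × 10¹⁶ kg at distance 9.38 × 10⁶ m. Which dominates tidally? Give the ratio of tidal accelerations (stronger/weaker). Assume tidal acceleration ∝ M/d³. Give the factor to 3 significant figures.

Phobos, by a factor of ≈ 114

Tidal stretch scales as M/d³; compute that for each body.
Deimos: (1.48 × 10¹⁵) / (2.35 × 10⁷)³ = 1.140 × 10⁻⁷
Phobos: (1.07 × 10¹⁶) / (9.38 × 10⁶)³ = 1.297 × 10⁻⁵
Ratio (larger/smaller) = 114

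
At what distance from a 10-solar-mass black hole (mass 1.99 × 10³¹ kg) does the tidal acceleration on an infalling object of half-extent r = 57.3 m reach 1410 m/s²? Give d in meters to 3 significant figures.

2GMr/d³ = a_tidal  ⇒  d = (2GMr / a_tidal)^(1/3)
d = (2 × 6.674×10⁻¹¹ × (1.99 × 10³¹) × (57.3) / (1410))^(1/3)
  = 4.76 × 10⁶ m

4.76 × 10⁶ m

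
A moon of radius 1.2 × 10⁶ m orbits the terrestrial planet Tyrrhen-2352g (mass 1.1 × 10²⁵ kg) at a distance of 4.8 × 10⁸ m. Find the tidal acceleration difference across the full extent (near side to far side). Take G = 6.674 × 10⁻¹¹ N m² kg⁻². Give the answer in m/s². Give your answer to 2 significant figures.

3.2 × 10⁻⁵ m/s²

Δa = 4GMr/d³
   = 4 × (6.674 × 10⁻¹¹) × (1.1 × 10²⁵) × (1.2 × 10⁶) / (4.8 × 10⁸)³
   = 3.2 × 10⁻⁵ m/s²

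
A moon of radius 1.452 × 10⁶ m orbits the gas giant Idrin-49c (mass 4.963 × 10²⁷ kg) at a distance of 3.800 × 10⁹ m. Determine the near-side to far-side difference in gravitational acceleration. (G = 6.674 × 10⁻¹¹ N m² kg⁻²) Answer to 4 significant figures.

3.506 × 10⁻⁵ m/s²

The field gradient is 2GM/d³; across the full diameter 2r the difference is 4GMr/d³.
a_tidal = 4GMr/d³
        = 4 × (6.674 × 10⁻¹¹) × (4.963 × 10²⁷) × (1.452 × 10⁶) / (3.800 × 10⁹)³
        = 3.506 × 10⁻⁵ m/s²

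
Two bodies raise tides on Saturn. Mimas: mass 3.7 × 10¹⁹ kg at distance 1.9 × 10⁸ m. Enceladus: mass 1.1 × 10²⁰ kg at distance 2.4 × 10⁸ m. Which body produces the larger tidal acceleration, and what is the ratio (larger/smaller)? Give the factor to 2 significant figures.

Tidal acceleration ∝ M/d³, so compare M/d³ for each.
Mimas: (3.7 × 10¹⁹) / (1.9 × 10⁸)³ = 5.394 × 10⁻⁶
Enceladus: (1.1 × 10²⁰) / (2.4 × 10⁸)³ = 7.957 × 10⁻⁶
Ratio (larger/smaller) = 1.5

Enceladus, by a factor of ≈ 1.5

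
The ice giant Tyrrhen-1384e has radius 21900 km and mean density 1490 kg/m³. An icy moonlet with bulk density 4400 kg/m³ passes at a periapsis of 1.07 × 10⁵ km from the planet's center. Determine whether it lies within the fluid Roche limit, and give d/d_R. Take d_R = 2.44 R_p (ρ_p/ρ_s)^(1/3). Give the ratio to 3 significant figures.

d_R = 2.44 × (21900 km) × (1490/4400)^(1/3) = 37250 km
d/d_R = (1.07 × 10⁵) / (37250) = 2.87
Since d/d_R > 1, the body is outside the Roche limit.

outside; d/d_R ≈ 2.87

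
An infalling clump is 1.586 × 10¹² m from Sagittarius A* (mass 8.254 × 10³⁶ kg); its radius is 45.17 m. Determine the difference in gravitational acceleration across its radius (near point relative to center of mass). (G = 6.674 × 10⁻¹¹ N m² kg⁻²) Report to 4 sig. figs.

Δa = 2GMr/d³
   = 2 × (6.674 × 10⁻¹¹) × (8.254 × 10³⁶) × (45.17) / (1.586 × 10¹²)³
   = 1.247 × 10⁻⁸ m/s²

1.247 × 10⁻⁸ m/s²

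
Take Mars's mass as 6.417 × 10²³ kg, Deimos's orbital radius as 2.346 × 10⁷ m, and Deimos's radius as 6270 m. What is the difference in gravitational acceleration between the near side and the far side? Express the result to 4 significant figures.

The field gradient is 2GM/d³; across the full diameter 2r the difference is 4GMr/d³.
a_tidal = 4GMr/d³
        = 4 × (6.674 × 10⁻¹¹) × (6.417 × 10²³) × (6270) / (2.346 × 10⁷)³
        = 8.319 × 10⁻⁵ m/s²

8.319 × 10⁻⁵ m/s²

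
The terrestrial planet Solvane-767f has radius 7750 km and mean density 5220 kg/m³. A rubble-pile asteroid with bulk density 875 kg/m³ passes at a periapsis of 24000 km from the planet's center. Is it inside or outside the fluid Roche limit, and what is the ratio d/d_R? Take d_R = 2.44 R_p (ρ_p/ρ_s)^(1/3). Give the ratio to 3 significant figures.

d_R = 2.44 × (7750 km) × (5220/875)^(1/3) = 34300 km
d/d_R = (24000) / (34300) = 0.700
Since d/d_R < 1, the body is inside the Roche limit.

inside; d/d_R ≈ 0.700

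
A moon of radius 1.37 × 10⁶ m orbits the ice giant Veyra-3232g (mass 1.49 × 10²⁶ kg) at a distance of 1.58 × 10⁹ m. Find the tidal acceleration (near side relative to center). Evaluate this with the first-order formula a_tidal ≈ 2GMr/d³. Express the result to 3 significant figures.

Δg = 2GMr/d³
   = 2 × (6.674 × 10⁻¹¹) × (1.49 × 10²⁶) × (1.37 × 10⁶) / (1.58 × 10⁹)³
   = 6.91 × 10⁻⁶ m/s²

6.91 × 10⁻⁶ m/s²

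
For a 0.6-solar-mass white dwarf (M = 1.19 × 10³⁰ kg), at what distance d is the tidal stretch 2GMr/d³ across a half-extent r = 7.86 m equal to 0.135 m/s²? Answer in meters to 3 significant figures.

2GMr/d³ = a_tidal  ⇒  d = (2GMr / a_tidal)^(1/3)
d = (2 × 6.674×10⁻¹¹ × (1.19 × 10³⁰) × (7.86) / (0.135))^(1/3)
  = 2.10 × 10⁷ m

2.10 × 10⁷ m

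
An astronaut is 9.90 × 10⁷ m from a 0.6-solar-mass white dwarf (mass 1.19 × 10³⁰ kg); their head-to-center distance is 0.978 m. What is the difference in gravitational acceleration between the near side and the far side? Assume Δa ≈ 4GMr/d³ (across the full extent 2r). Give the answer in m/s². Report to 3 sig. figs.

3.20 × 10⁻⁴ m/s²

The field gradient is 2GM/d³; across the full diameter 2r the difference is 4GMr/d³.
Δg = 4GMr/d³
   = 4 × (6.674 × 10⁻¹¹) × (1.19 × 10³⁰) × (0.978) / (9.90 × 10⁷)³
   = 3.20 × 10⁻⁴ m/s²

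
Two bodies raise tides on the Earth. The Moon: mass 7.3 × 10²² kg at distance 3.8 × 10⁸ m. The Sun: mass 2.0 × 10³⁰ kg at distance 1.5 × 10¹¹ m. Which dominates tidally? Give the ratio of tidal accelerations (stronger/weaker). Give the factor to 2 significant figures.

The Moon, by a factor of ≈ 2.2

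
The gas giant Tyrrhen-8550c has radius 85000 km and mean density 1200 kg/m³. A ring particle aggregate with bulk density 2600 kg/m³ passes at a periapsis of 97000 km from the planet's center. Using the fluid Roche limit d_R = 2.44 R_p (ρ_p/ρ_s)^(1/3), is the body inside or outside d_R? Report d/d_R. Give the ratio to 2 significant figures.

inside; d/d_R ≈ 0.61

d_R = 2.44 × (85000 km) × (1200/2600)^(1/3) = 1.603 × 10⁵ km
d/d_R = (97000) / (1.603 × 10⁵) = 0.61
Since d/d_R < 1, the body is inside the Roche limit.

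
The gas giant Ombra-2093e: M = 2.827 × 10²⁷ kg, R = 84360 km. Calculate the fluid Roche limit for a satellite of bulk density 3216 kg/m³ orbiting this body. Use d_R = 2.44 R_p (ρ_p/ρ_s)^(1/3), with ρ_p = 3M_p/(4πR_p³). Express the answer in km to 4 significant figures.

ρ_p = 3M_p/(4πR_p³) = 3 × (2.827 × 10²⁷) / (4π × (8.436 × 10⁷ m)³) = 1124 kg/m³
d_R = 2.44 × 84360 km × (1124/3216)^(1/3)
    = 1.450 × 10⁵ km

1.450 × 10⁵ km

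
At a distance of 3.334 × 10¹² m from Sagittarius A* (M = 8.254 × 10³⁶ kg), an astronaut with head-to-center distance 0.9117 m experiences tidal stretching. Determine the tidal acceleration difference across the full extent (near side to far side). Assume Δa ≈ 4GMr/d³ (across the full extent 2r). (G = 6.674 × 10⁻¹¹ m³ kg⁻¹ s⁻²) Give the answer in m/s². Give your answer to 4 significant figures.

a_tidal = 4GMr/d³
        = 4 × (6.674 × 10⁻¹¹) × (8.254 × 10³⁶) × (0.9117) / (3.334 × 10¹²)³
        = 5.421 × 10⁻¹¹ m/s²

5.421 × 10⁻¹¹ m/s²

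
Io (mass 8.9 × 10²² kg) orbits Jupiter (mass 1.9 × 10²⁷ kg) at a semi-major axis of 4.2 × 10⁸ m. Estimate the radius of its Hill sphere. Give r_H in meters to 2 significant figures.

r_H ≈ a (m/3M)^(1/3)
    = (4.2 × 10⁸) × (8.9 × 10²² / (3 × 1.9 × 10²⁷))^(1/3)
    = 1.0 × 10⁷ m

1.0 × 10⁷ m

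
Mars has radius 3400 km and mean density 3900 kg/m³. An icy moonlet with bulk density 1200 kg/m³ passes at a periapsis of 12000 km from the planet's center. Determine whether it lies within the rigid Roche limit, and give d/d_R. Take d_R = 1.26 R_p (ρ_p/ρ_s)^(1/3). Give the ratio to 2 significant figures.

outside; d/d_R ≈ 1.9

d_R = 1.26 × (3400 km) × (3900/1200)^(1/3) = 6346 km
d/d_R = (12000) / (6346) = 1.9
Since d/d_R > 1, the body is outside the Roche limit.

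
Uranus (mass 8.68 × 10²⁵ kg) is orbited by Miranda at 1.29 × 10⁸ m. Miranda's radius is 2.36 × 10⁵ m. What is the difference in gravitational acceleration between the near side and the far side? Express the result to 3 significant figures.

2.55 × 10⁻³ m/s²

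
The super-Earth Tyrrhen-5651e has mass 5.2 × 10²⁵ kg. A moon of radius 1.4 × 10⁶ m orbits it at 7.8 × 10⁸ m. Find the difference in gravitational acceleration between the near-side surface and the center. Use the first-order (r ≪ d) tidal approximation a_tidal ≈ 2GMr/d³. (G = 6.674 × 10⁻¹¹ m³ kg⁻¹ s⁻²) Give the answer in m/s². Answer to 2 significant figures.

Δa = 2GMr/d³
   = 2 × (6.674 × 10⁻¹¹) × (5.2 × 10²⁵) × (1.4 × 10⁶) / (7.8 × 10⁸)³
   = 2.0 × 10⁻⁵ m/s²

2.0 × 10⁻⁵ m/s²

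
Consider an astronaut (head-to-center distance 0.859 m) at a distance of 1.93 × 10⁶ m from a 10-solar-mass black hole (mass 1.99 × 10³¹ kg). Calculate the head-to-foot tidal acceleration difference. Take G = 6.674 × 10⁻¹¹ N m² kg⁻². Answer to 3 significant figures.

6.35 × 10² m/s²

a_tidal = 4GMr/d³
        = 4 × (6.674 × 10⁻¹¹) × (1.99 × 10³¹) × (0.859) / (1.93 × 10⁶)³
        = 6.35 × 10² m/s²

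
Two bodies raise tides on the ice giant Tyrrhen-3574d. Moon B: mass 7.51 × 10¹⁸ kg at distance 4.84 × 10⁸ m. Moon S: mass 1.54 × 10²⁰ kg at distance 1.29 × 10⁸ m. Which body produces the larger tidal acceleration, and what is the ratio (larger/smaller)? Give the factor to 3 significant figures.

Tidal stretch scales as M/d³; compute that for each body.
Moon B: (7.51 × 10¹⁸) / (4.84 × 10⁸)³ = 6.624 × 10⁻⁸
Moon S: (1.54 × 10²⁰) / (1.29 × 10⁸)³ = 7.174 × 10⁻⁵
Ratio (larger/smaller) = 1080

Moon S, by a factor of ≈ 1080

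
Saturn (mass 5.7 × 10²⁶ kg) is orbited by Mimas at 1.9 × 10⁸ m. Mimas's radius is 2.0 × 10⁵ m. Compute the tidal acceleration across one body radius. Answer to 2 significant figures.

a_tidal = 2GMr/d³
        = 2 × (6.674 × 10⁻¹¹) × (5.7 × 10²⁶) × (2.0 × 10⁵) / (1.9 × 10⁸)³
        = 2.2 × 10⁻³ m/s²

2.2 × 10⁻³ m/s²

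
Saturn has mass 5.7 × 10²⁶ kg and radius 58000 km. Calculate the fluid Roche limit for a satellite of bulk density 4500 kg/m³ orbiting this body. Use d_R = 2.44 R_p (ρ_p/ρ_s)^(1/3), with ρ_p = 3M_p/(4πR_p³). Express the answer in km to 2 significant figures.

76000 km

ρ_p = 3M_p/(4πR_p³) = 3 × (5.7 × 10²⁶) / (4π × (5.8 × 10⁷ m)³) = 700 kg/m³
d_R = 2.44 × 58000 km × (700/4500)^(1/3)
    = 76000 km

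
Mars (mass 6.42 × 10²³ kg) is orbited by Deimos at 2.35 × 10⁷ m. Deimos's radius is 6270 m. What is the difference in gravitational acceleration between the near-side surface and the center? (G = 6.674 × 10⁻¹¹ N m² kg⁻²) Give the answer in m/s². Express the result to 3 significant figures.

4.14 × 10⁻⁵ m/s²

The tidal stretch is the gradient of GM/d² times the body's extent r, hence the 1/d³ dependence.
Δa = 2GMr/d³
   = 2 × (6.674 × 10⁻¹¹) × (6.42 × 10²³) × (6270) / (2.35 × 10⁷)³
   = 4.14 × 10⁻⁵ m/s²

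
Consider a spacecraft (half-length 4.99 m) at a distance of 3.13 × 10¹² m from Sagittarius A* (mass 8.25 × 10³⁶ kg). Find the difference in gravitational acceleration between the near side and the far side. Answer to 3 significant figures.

The field gradient is 2GM/d³; across the full diameter 2r the difference is 4GMr/d³.
Δa = 4GMr/d³
   = 4 × (6.674 × 10⁻¹¹) × (8.25 × 10³⁶) × (4.99) / (3.13 × 10¹²)³
   = 3.58 × 10⁻¹⁰ m/s²

3.58 × 10⁻¹⁰ m/s²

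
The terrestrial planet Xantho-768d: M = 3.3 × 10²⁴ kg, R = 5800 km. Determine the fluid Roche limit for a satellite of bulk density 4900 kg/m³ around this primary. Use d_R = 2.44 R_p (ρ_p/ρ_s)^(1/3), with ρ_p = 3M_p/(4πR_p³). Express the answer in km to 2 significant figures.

13000 km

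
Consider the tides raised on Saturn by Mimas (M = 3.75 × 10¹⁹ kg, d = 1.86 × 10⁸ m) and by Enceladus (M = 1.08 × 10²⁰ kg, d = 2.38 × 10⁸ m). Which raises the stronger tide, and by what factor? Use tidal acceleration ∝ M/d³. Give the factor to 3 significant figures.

Enceladus, by a factor of ≈ 1.37

Tidal acceleration ∝ M/d³, so compare M/d³ for each.
Mimas: (3.75 × 10¹⁹) / (1.86 × 10⁸)³ = 5.828 × 10⁻⁶
Enceladus: (1.08 × 10²⁰) / (2.38 × 10⁸)³ = 8.011 × 10⁻⁶
Ratio (larger/smaller) = 1.37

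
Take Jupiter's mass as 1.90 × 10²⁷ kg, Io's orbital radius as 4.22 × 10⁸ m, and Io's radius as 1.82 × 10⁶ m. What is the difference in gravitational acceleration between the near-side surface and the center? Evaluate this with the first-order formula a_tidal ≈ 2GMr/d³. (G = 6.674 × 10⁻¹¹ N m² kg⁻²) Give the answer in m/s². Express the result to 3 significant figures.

6.14 × 10⁻³ m/s²

a_tidal = 2GMr/d³
        = 2 × (6.674 × 10⁻¹¹) × (1.90 × 10²⁷) × (1.82 × 10⁶) / (4.22 × 10⁸)³
        = 6.14 × 10⁻³ m/s²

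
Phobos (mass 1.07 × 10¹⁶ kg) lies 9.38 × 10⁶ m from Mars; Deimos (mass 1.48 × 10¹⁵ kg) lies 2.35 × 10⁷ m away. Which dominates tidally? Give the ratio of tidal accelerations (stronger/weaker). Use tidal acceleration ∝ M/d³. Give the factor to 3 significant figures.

Tidal stretch scales as M/d³; compute that for each body.
Phobos: (1.07 × 10¹⁶) / (9.38 × 10⁶)³ = 1.297 × 10⁻⁵
Deimos: (1.48 × 10¹⁵) / (2.35 × 10⁷)³ = 1.140 × 10⁻⁷
Ratio (larger/smaller) = 114

Phobos, by a factor of ≈ 114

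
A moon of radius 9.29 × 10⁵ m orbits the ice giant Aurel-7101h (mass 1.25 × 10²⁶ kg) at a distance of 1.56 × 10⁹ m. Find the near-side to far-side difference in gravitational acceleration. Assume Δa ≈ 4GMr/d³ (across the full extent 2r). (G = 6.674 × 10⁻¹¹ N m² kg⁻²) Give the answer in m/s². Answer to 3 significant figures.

Δa = 4GMr/d³
   = 4 × (6.674 × 10⁻¹¹) × (1.25 × 10²⁶) × (9.29 × 10⁵) / (1.56 × 10⁹)³
   = 8.17 × 10⁻⁶ m/s²

8.17 × 10⁻⁶ m/s²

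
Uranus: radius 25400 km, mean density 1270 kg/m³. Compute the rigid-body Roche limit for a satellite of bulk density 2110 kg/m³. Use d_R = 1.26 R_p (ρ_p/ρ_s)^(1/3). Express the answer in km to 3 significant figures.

27000 km

d_R = 1.26 × 25400 km × (1270/2110)^(1/3)
    = 27000 km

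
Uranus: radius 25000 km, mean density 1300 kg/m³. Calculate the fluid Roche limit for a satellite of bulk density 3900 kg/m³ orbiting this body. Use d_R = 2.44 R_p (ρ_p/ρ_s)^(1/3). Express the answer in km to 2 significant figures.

d_R = 2.44 × 25000 km × (1300/3900)^(1/3)
    = 42000 km

42000 km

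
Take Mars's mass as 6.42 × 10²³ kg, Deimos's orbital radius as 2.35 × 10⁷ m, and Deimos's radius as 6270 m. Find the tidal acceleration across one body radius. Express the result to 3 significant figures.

Δa = 2GMr/d³
   = 2 × (6.674 × 10⁻¹¹) × (6.42 × 10²³) × (6270) / (2.35 × 10⁷)³
   = 4.14 × 10⁻⁵ m/s²

4.14 × 10⁻⁵ m/s²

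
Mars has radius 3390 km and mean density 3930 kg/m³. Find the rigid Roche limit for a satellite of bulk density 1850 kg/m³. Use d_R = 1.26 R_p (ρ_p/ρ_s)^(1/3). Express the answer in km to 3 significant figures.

5490 km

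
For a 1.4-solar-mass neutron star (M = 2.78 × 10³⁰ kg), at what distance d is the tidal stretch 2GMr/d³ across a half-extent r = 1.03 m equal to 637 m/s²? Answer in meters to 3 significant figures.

8.43 × 10⁵ m

2GMr/d³ = a_tidal  ⇒  d = (2GMr / a_tidal)^(1/3)
d = (2 × 6.674×10⁻¹¹ × (2.78 × 10³⁰) × (1.03) / (637))^(1/3)
  = 8.43 × 10⁵ m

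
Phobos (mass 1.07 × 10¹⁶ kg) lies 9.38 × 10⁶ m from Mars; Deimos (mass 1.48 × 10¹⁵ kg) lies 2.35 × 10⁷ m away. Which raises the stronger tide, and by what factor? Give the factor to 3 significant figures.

Phobos, by a factor of ≈ 114

Tidal acceleration ∝ M/d³, so compare M/d³ for each.
Phobos: (1.07 × 10¹⁶) / (9.38 × 10⁶)³ = 1.297 × 10⁻⁵
Deimos: (1.48 × 10¹⁵) / (2.35 × 10⁷)³ = 1.140 × 10⁻⁷
Ratio (larger/smaller) = 114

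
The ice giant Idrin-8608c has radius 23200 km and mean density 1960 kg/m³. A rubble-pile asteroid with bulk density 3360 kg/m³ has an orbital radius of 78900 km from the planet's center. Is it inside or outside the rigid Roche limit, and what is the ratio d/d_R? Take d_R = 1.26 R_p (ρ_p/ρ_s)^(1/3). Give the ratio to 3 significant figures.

outside; d/d_R ≈ 3.23

d_R = 1.26 × (23200 km) × (1960/3360)^(1/3) = 24420 km
d/d_R = (78900) / (24420) = 3.23
Since d/d_R > 1, the body is outside the Roche limit.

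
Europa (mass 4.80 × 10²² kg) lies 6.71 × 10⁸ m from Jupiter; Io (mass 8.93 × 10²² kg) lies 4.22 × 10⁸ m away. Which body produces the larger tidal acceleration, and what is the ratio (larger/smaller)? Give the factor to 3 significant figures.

Io, by a factor of ≈ 7.48

Tidal stretch scales as M/d³; compute that for each body.
Europa: (4.80 × 10²²) / (6.71 × 10⁸)³ = 1.589 × 10⁻⁴
Io: (8.93 × 10²²) / (4.22 × 10⁸)³ = 1.188 × 10⁻³
Ratio (larger/smaller) = 7.48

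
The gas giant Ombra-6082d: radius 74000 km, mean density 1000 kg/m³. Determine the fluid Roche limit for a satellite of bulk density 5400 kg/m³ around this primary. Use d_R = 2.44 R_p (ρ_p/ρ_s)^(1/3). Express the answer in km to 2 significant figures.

1.0 × 10⁵ km

d_R = 2.44 × 74000 km × (1000/5400)^(1/3)
    = 1.0 × 10⁵ km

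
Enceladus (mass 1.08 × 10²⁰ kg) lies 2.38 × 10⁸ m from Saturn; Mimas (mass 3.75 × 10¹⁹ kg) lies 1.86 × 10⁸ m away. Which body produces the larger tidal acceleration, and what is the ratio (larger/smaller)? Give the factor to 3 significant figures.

Enceladus, by a factor of ≈ 1.37

Tidal stretch scales as M/d³; compute that for each body.
Enceladus: (1.08 × 10²⁰) / (2.38 × 10⁸)³ = 8.011 × 10⁻⁶
Mimas: (3.75 × 10¹⁹) / (1.86 × 10⁸)³ = 5.828 × 10⁻⁶
Ratio (larger/smaller) = 1.37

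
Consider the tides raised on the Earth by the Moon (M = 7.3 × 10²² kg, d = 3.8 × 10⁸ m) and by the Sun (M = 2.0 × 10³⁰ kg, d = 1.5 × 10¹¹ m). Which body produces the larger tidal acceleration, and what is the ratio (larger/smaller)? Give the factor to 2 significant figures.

The Moon, by a factor of ≈ 2.2

Compare M/d³ for the two perturbers:
The Moon: (7.3 × 10²²) / (3.8 × 10⁸)³ = 1.330 × 10⁻³
The Sun: (2.0 × 10³⁰) / (1.5 × 10¹¹)³ = 5.926 × 10⁻⁴
Ratio (larger/smaller) = 2.2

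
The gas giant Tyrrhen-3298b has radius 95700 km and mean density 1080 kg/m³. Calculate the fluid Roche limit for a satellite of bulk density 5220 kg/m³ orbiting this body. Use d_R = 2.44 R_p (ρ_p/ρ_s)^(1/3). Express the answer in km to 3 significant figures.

1.38 × 10⁵ km

d_R = 2.44 × 95700 km × (1080/5220)^(1/3)
    = 1.38 × 10⁵ km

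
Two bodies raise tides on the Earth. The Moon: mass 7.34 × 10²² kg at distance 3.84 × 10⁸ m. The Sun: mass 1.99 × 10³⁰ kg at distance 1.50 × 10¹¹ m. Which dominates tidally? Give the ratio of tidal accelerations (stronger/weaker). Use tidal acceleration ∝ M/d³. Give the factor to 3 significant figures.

Tidal stretch scales as M/d³; compute that for each body.
The Moon: (7.34 × 10²²) / (3.84 × 10⁸)³ = 1.296 × 10⁻³
The Sun: (1.99 × 10³⁰) / (1.50 × 10¹¹)³ = 5.896 × 10⁻⁴
Ratio (larger/smaller) = 2.20

The Moon, by a factor of ≈ 2.20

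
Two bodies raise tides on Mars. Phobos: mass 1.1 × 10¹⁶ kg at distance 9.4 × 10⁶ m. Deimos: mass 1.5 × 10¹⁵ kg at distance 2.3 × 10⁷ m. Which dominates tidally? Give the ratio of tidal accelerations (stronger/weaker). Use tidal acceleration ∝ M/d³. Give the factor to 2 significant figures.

Phobos, by a factor of ≈ 110

Compare M/d³ for the two perturbers:
Phobos: (1.1 × 10¹⁶) / (9.4 × 10⁶)³ = 1.324 × 10⁻⁵
Deimos: (1.5 × 10¹⁵) / (2.3 × 10⁷)³ = 1.233 × 10⁻⁷
Ratio (larger/smaller) = 110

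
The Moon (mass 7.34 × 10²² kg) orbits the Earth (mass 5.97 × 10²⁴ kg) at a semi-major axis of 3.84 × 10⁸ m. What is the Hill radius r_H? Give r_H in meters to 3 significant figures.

6.15 × 10⁷ m

r_H ≈ a (m/3M)^(1/3)
    = (3.84 × 10⁸) × (7.34 × 10²² / (3 × 5.97 × 10²⁴))^(1/3)
    = 6.15 × 10⁷ m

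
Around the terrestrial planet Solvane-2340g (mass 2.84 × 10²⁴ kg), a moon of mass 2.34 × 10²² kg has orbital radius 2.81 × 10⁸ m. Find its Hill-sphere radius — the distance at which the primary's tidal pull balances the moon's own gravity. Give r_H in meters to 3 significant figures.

r_H ≈ a (m/3M)^(1/3)
    = (2.81 × 10⁸) × (2.34 × 10²² / (3 × 2.84 × 10²⁴))^(1/3)
    = 3.94 × 10⁷ m

3.94 × 10⁷ m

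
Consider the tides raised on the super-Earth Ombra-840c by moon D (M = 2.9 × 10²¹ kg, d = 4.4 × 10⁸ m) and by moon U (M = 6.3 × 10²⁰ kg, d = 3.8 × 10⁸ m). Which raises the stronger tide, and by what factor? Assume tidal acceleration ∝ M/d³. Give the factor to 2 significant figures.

Tidal acceleration ∝ M/d³, so compare M/d³ for each.
Moon D: (2.9 × 10²¹) / (4.4 × 10⁸)³ = 3.404 × 10⁻⁵
Moon U: (6.3 × 10²⁰) / (3.8 × 10⁸)³ = 1.148 × 10⁻⁵
Ratio (larger/smaller) = 3.0

Moon D, by a factor of ≈ 3.0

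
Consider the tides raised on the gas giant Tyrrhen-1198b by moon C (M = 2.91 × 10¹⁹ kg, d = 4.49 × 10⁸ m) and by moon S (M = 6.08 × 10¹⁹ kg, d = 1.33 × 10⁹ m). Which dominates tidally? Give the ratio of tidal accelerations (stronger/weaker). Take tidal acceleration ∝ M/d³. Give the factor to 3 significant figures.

Moon C, by a factor of ≈ 12.4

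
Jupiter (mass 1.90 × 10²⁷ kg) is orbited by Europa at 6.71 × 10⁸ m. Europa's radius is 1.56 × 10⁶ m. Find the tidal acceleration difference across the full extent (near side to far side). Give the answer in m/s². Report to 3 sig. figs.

a_tidal = 4GMr/d³
        = 4 × (6.674 × 10⁻¹¹) × (1.90 × 10²⁷) × (1.56 × 10⁶) / (6.71 × 10⁸)³
        = 2.62 × 10⁻³ m/s²

2.62 × 10⁻³ m/s²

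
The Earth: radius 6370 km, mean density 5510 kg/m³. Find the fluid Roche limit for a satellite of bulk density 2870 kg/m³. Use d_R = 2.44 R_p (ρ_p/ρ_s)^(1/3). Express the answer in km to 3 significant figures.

19300 km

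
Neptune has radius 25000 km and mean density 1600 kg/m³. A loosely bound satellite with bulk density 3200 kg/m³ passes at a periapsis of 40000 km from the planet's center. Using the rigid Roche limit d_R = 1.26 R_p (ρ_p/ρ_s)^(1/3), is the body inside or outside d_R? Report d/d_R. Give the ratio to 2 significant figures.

d_R = 1.26 × (25000 km) × (1600/3200)^(1/3) = 25000 km
d/d_R = (40000) / (25000) = 1.6
Since d/d_R > 1, the body is outside the Roche limit.

outside; d/d_R ≈ 1.6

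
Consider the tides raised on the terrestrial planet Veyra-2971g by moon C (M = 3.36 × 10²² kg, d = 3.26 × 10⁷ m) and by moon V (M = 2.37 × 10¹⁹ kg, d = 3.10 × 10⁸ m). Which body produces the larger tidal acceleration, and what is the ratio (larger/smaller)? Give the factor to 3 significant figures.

Moon C, by a factor of ≈ 1.22 × 10⁶

Tidal acceleration ∝ M/d³, so compare M/d³ for each.
Moon C: (3.36 × 10²²) / (3.26 × 10⁷)³ = 9.698 × 10⁻¹
Moon V: (2.37 × 10¹⁹) / (3.10 × 10⁸)³ = 7.955 × 10⁻⁷
Ratio (larger/smaller) = 1.22 × 10⁶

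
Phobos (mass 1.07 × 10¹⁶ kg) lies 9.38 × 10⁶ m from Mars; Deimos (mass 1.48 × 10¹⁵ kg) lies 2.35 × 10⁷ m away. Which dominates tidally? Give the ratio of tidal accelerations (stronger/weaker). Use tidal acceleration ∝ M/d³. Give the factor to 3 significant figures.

Phobos, by a factor of ≈ 114

Compare M/d³ for the two perturbers:
Phobos: (1.07 × 10¹⁶) / (9.38 × 10⁶)³ = 1.297 × 10⁻⁵
Deimos: (1.48 × 10¹⁵) / (2.35 × 10⁷)³ = 1.140 × 10⁻⁷
Ratio (larger/smaller) = 114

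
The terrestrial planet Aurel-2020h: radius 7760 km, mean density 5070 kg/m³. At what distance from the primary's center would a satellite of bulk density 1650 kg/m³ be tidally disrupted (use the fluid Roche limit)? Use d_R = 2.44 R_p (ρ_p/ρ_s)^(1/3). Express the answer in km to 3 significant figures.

27500 km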